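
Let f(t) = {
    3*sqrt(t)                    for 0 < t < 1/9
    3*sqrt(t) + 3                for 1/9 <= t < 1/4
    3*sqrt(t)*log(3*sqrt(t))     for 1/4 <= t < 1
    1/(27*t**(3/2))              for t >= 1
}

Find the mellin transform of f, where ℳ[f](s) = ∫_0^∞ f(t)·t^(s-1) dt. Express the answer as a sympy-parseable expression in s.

the power substitution comes off first: 3*t on [0, 1/3); 3*t + 3 on [1/3, 1/2); 3*t*log(3*t) on [1/2, 1); …
undo the common scale on t: t on [0, 1); t + 3 on [1, 3/2); t*log(t) on [3/2, 3); …
along the cuts 1/9, 1/4, 1, ℳ[f](s) splits into 4 integrals
on [0, 1/9): add ∫ 3*sqrt(t)·t^(s-1) dt
∫ over [1/9, 1/4) of (3*sqrt(t) + 3)·t^(s-1) joins the sum
[1/4, 1) adds the kernel integral of 3*sqrt(t)*log(3*sqrt(t))
segment 1 to ∞ holds 1/(27*t**(3/2)); add its integral

(-324*2**(2*s)*s*(2*s - 3)*(4*s**2 + 4*s + 1) - 162*2**(2*s)*(2*s - 3)*(4*s**2 + 4*s + 1) - 324*3**(2*s)*s**2*(2*s - 3)*(2*s + 1)*log(3) + 324*3**(2*s)*s**2*(2*s - 3)*(2*s + 1)*log(2) - 162*3**(2*s)*s*(2*s - 3)*(2*s + 1)*log(3) + 162*3**(2*s)*s*(2*s - 3)*(2*s + 1)*log(2) + 162*3**(2*s)*s*(2*s - 3)*(2*s + 1) + 486*3**(2*s)*s*(2*s - 3)*(4*s**2 + 4*s + 1) + 162*3**(2*s)*(2*s - 3)*(4*s**2 + 4*s + 1) + 648*6**(2*s)*s**2*(2*s - 3)*(2*s + 1)*log(3) - 324*6**(2*s)*s*(2*s - 3)*(2*s + 1) + 324*6**(2*s)*s*(2*s - 3)*(2*s + 1)*log(3) - 4*6**(2*s)*s*(2*s + 1)*(4*s**2 + 4*s + 1))/(54*6**(2*s)*s*(2*s - 3)*(2*s + 1)*(4*s**2 + 4*s + 1))
  -1/2 < Re(s) < 3/2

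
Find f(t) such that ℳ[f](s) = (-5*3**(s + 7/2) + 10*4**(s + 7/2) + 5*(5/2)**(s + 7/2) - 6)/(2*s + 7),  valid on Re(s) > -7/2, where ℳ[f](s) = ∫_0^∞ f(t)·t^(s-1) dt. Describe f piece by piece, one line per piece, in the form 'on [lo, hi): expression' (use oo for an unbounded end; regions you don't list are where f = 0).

along the cuts 1, 5/2, 3, ℳ[f](s) splits into 4 integrals
over [0, 1), the kernel integral of 2*t**(7/2) enters the sum
between 1 and 5/2 the integrand is 5*t**(7/2)·t^(s-1)
∫ over [5/2, 3) of 5*t**(7/2)/2·t^(s-1) joins the sum
on [3, 4): add ∫ 5*t**(7/2)·t^(s-1) dt

on [0, 1): 2*t**(7/2)
on [1, 5/2): 5*t**(7/2)
on [5/2, 3): 5*t**(7/2)/2
on [3, 4): 5*t**(7/2)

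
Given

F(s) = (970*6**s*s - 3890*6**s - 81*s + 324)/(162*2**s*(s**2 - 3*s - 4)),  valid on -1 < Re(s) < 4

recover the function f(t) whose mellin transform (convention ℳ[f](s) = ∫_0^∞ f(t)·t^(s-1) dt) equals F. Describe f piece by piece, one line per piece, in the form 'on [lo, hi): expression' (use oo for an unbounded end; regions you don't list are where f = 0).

on [0, 1/2): t
on [1/2, 3): 2*t
on [3, oo): t**(-4)

slice at 1/2, 3, transform all 3 pieces, and sum them
segment [0, 1/2) carries t; integrate it
∫ over [1/2, 3) of 2*t·t^(s-1) joins the sum
on [3, ∞): add ∫ t**(-4)·t^(s-1) dt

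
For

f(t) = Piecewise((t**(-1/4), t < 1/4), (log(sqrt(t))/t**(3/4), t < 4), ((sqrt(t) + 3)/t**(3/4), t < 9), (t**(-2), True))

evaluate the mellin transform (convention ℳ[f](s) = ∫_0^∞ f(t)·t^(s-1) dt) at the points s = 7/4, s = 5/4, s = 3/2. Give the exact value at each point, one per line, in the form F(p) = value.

F(7/4) = 4*sqrt(3)/3 + 17*log(2)/4 + 207/8
F(5/4) = 4*sqrt(3)/27 + 5*log(2) + 33/4
F(3/2) = sqrt(2)*(-1139 + 30*sqrt(2) + 270*log(2) + 864*sqrt(6))/90

remove the shared t-power first: t**(3/4) on [0, 1/4); t**(1/4)*log(sqrt(t)) on [1/4, 4); t**(1/4)*(sqrt(t) + 3) on [4, 9); …
peel off the power substitution: t**(3/2) on [0, 1/2); sqrt(t)*log(t) on [1/2, 2); sqrt(t)*(t + 3) on [2, 3); …
the shared t-power comes off first: t on [0, 1/2); log(t) on [1/2, 2); t + 3 on [2, 3); …
treat the 4 regions marked off by 1/4, 4, 9 separately and sum
piece [0, 1/4): integrate t**(-1/4) against the kernel
segment [1/4, 4) carries log(sqrt(t))/t**(3/4); integrate it
on [4, 9): add ∫ (sqrt(t) + 3)/t**(3/4)·t^(s-1) dt
[9, ∞) adds the kernel integral of t**(-2)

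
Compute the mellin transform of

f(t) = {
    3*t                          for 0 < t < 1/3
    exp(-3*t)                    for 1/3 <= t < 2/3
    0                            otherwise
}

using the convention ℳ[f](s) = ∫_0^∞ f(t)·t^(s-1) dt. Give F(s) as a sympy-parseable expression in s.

((s + 1)*uppergamma(s, 1) - (s + 1)*uppergamma(s, 2) + 1)/(3**s*(s + 1))
  Re(s) > -1

remove the common scale on t first: t on [0, 1); exp(-t) on [1, 2)
the 2 pieces separated at 1/3 each add one integral
[0, 1/3) adds the kernel integral of 3*t
for t in [1/3, 2/3): the term is ∫ exp(-3*t)·t^(s-1)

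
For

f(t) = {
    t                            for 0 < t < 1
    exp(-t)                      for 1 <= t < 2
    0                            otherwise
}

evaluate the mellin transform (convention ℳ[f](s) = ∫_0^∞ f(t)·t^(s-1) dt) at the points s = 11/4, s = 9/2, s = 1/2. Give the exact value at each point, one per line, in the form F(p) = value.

breakpoints 1: one integral from each of the 2 segments
for t in [0, 1): the term is ∫ t·t^(s-1)
[1, 2) adds the kernel integral of exp(-t)

F(11/4) = -uppergamma(11/4, 2) + 4/15 + uppergamma(11/4, 1)
F(9/2) = (-9262*sqrt(2) + (-1155*sqrt(pi)*erfc(sqrt(2)) + 32 + 1155*sqrt(pi)*erfc(1))*exp(2) + 4642*E)*exp(-2)/176
F(1/2) = -sqrt(pi)*erfc(sqrt(2)) + sqrt(pi)*erfc(1) + 2/3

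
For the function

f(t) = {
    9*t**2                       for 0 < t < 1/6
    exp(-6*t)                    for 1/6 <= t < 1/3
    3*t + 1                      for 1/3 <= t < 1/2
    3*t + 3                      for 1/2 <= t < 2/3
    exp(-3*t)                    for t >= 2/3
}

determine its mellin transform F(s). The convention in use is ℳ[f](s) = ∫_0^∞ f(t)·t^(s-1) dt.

(20*2**(2*s)*s*(s + 2) + 12*2**(2*s)*(s + 2) + 4*2**s*s*(s + 1)*(s + 2)*uppergamma(s, 2) - 8*2**s*s*(s + 2) - 4*2**s*(s + 2) - 8*3**s*s*(s + 2) - 8*3**s*(s + 2) + 4*s*(s + 1)*(s + 2)*uppergamma(s, 1) - 4*s*(s + 1)*(s + 2)*uppergamma(s, 2) + s*(s + 1))/(4*6**s*s*(s + 1)*(s + 2))
  Re(s) > -2

peel off the common scale on t: t**2 on [0, 1/2); exp(-2*t) on [1/2, 1); t + 1 on [1, 3/2); …
summing 5 kernel integrals split by 1/6, 1/3, 1/2, 2/3 yields ℳ[f](s)
between 0 and 1/6 the integrand is 9*t**2·t^(s-1)
the [1/6, 1/3) slice contributes ∫ exp(-6*t)·t^(s-1) dt
[1/3, 1/2) adds the kernel integral of (3*t + 1)
for t in [1/2, 2/3): the term is ∫ (3*t + 3)·t^(s-1)
for t in [2/3, ∞): the term is ∫ exp(-3*t)·t^(s-1)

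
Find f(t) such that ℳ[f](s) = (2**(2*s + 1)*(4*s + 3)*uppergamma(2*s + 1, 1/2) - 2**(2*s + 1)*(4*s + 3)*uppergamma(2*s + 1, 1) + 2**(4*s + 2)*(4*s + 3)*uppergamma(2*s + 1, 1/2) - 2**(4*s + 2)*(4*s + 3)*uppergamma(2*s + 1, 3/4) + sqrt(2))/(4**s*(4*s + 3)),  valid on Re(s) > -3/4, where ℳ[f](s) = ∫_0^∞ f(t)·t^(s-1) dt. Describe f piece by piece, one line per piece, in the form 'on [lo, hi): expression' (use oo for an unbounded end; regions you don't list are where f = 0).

on [0, 1/4): t**(3/4)
on [1/4, 1): sqrt(t)*exp(-sqrt(t))
on [1, 9/4): sqrt(t)*exp(-sqrt(t)/2)

remove the shared t-power first: t**(1/4) on [0, 1/4); exp(-sqrt(t)) on [1/4, 1); exp(-sqrt(t)/2) on [1, 9/4)
back out the power substitution: sqrt(t) on [0, 1/2); exp(-t) on [1/2, 1); exp(-t/2) on [1, 3/2)
the 3 pieces separated at 1/4, 1 each add one integral
the [0, 1/4) slice contributes ∫ t**(3/4)·t^(s-1) dt
∫ sqrt(t)*exp(-sqrt(t))·t^(s-1) over [1/4, 1)
piece [1, 9/4): integrate sqrt(t)*exp(-sqrt(t)/2) against the kernel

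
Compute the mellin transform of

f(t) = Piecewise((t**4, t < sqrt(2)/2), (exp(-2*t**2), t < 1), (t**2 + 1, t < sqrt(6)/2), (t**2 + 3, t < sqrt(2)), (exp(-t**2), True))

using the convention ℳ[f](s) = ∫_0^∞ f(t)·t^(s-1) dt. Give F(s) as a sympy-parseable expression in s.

(sqrt(2)/2)**s*(2*2**(s/2)*s*(s + 2)*(s + 4)*uppergamma(s/2, 2) - 8*2**(s/2)*s*(s + 4) - 8*2**(s/2)*(s + 4) + 20*2**s*s*(s + 4) + 24*2**s*(s + 4) - 8*3**(s/2)*s*(s + 4) - 16*3**(s/2)*(s + 4) + 2*s*(s + 2)*(s + 4)*uppergamma(s/2, 1) - 2*s*(s + 2)*(s + 4)*uppergamma(s/2, 2) + s*(s + 2))/(4*s*(s + 2)*(s + 4))
  Re(s) > -4

invert the power substitution to get t**2 on [0, 1/2); exp(-2*t) on [1/2, 1); t + 1 on [1, 3/2); …
decompose at sqrt(2)/2, 1, sqrt(6)/2, sqrt(2); ℳ[f](s) sums the 5 pieces' integrals
on [0, sqrt(2)/2) integrate f = t**4 against the kernel
piece [sqrt(2)/2, 1): integrate exp(-2*t**2) against the kernel
over [1, sqrt(6)/2), the kernel integral of (t**2 + 1) enters the sum
over [sqrt(6)/2, sqrt(2)), the kernel integral of (t**2 + 3) enters the sum
for t in [sqrt(2), ∞): the term is ∫ exp(-t**2)·t^(s-1)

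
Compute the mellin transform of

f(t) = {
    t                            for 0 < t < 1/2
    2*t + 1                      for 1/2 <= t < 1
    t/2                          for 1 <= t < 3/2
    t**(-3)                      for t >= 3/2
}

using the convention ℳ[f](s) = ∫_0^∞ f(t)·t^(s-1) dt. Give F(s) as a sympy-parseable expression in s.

split f at 1/2, 1, 3/2: ℳ[f](s) collects 4 kernel integrals
over [0, 1/2), the kernel integral of t enters the sum
between 1/2 and 1 the integrand is (2*t + 1)·t^(s-1)
the [1, 3/2) slice contributes ∫ t/2·t^(s-1) dt
[3/2, ∞) adds the kernel integral of t**(-3)

(270*2**s*s**2 - 702*2**s*s - 324*2**s + 49*3**s*s**2 - 275*3**s*s - 162*s**2 + 378*s + 324)/(108*2**s*s*(s**2 - 2*s - 3))
  -1 < Re(s) < 3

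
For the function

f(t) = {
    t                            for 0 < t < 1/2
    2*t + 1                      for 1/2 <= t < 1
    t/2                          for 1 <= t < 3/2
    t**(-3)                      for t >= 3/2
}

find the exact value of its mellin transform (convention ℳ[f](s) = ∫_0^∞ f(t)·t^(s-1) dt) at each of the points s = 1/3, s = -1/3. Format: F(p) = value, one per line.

integrate the 4 segments split at 1/2, 1, 3/2, then add the results
over [0, 1/2), the kernel integral of t enters the sum
on [1/2, 1) integrate f = (2*t + 1) against the kernel
between 1 and 3/2 the integrand is t/2·t^(s-1)
between 3/2 and ∞ the integrand is t**(-3)·t^(s-1)

F(1/3) = 2**(2/3)*(-486 + 97*3**(1/3) + 594*2**(1/3))/288
F(-1/3) = 2**(1/3)*(-405*2**(2/3) + 437*3**(2/3) + 2430)/1080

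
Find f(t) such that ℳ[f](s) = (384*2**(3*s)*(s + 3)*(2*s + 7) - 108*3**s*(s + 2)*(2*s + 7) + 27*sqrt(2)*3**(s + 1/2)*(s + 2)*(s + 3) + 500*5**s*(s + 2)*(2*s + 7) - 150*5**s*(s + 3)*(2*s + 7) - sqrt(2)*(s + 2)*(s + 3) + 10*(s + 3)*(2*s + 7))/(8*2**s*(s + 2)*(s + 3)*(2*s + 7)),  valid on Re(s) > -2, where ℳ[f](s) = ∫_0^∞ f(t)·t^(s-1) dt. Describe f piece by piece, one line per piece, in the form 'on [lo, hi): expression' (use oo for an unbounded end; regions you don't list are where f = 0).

along the cuts 1/2, 3/2, 5/2, ℳ[f](s) splits into 4 integrals
segment 0 to 1/2 holds 5*t**2; add its integral
∫ t**(7/2)·t^(s-1) over [1/2, 3/2)
piece [3/2, 5/2): integrate 4*t**3 against the kernel
∫ over [5/2, 4) of 3*t**2·t^(s-1) joins the sum

on [0, 1/2): 5*t**2
on [1/2, 3/2): t**(7/2)
on [3/2, 5/2): 4*t**3
on [5/2, 4): 3*t**2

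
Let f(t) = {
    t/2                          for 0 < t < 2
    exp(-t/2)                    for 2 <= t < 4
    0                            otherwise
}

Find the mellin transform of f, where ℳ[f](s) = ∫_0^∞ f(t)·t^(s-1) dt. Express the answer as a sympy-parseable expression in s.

2**s*((s + 1)*uppergamma(s, 1) - (s + 1)*uppergamma(s, 2) + 1)/(s + 1)
  Re(s) > -1

undo the common scale on t: t on [0, 1); exp(-t) on [1, 2)
the 2 pieces separated at 2 each add one integral
segment 0 to 2 holds t/2; add its integral
on [2, 4) integrate f = exp(-t/2) against the kernel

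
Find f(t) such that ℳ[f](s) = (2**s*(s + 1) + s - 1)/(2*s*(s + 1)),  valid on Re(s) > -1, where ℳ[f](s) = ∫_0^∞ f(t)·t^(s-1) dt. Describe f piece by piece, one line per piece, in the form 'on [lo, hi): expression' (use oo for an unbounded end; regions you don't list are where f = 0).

on [0, 1): t
on [1, 2): 1/2

summing 2 kernel integrals split by 1 yields ℳ[f](s)
piece [0, 1): integrate t against the kernel
between 1 and 2 the integrand is 1/2·t^(s-1)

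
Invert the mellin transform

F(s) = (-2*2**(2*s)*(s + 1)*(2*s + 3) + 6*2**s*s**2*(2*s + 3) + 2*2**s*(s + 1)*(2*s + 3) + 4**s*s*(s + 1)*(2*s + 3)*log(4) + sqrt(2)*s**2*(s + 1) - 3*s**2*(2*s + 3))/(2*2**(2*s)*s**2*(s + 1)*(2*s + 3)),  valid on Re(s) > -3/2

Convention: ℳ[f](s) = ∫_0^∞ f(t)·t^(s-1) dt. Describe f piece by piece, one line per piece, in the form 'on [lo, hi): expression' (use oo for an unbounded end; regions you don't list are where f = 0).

on [0, 1/4): 2*sqrt(2)*t**(3/2)
on [1/4, 1/2): 6*t
on [1/2, 1): log(2*t)

back out the common scale on t: t**(3/2) on [0, 1/2); 3*t on [1/2, 1); log(t) on [1, 2)
the 3 pieces separated at 1/4, 1/2 each add one integral
between 0 and 1/4 the integrand is 2*sqrt(2)*t**(3/2)·t^(s-1)
for t in [1/4, 1/2): the term is ∫ 6*t·t^(s-1)
over [1/2, 1), the kernel integral of log(2*t) enters the sum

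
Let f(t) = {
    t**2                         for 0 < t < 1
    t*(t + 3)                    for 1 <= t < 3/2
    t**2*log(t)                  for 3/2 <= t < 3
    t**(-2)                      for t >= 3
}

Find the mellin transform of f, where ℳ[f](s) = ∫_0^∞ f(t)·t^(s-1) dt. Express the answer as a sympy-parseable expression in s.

2**(-s - 1)*(-162*2**(s + 1)*(s - 2)*(s + 1)*(2*s + (s + 1)**2 + 3) - 162*2**(s + 1)*(s - 2)*(2*s + (s + 1)**2 + 3) - 81*3**(s + 1)*(s - 2)*(s + 1)**2*(s + 2)*log(3) + 81*3**(s + 1)*(s - 2)*(s + 1)**2*(s + 2)*log(2) - 81*3**(s + 1)*(s - 2)*(s + 1)*(s + 2)*log(3) + 81*3**(s + 1)*(s - 2)*(s + 1)*(s + 2)*log(2) + 81*3**(s + 1)*(s - 2)*(s + 1)*(s + 2) + 243*3**(s + 1)*(s - 2)*(s + 1)*(2*s + (s + 1)**2 + 3) + 162*3**(s + 1)*(s - 2)*(2*s + (s + 1)**2 + 3) + 162*6**(s + 1)*(s - 2)*(s + 1)**2*(s + 2)*log(3) - 162*6**(s + 1)*(s - 2)*(s + 1)*(s + 2) + 162*6**(s + 1)*(s - 2)*(s + 1)*(s + 2)*log(3) - 2*6**(s + 1)*(s + 1)*(s + 2)*(2*s + (s + 1)**2 + 3))/(54*(s - 2)*(s + 1)*(s + 2)*(2*s + (s + 1)**2 + 3))
  -2 < Re(s) < 2

remove the shared t-power first: t on [0, 1); t + 3 on [1, 3/2); t*log(t) on [3/2, 3); …
summing 4 kernel integrals split by 1, 3/2, 3 yields ℳ[f](s)
∫ t**2·t^(s-1) over [0, 1)
for t in [1, 3/2): the term is ∫ t*(t + 3)·t^(s-1)
on [3/2, 3): add ∫ t**2*log(t)·t^(s-1) dt
piece [3, ∞): integrate t**(-2) against the kernel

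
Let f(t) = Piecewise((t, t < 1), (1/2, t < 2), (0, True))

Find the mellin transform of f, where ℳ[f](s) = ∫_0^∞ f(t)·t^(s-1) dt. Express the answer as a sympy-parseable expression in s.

(2**s*(s + 1) + s - 1)/(2*s*(s + 1))
  Re(s) > -1

linearity at 1 turns ℳ[f](s) into 2 summed integrals
∫ over [0, 1) of t·t^(s-1) joins the sum
on [1, 2) integrate f = 1/2 against the kernel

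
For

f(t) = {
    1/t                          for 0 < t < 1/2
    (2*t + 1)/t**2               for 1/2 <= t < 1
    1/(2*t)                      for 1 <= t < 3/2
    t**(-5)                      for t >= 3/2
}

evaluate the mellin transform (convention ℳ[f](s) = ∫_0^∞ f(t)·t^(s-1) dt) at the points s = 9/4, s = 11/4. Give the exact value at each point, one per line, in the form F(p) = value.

back out the shared t-power: 1 on [0, 1/2); (2*t + 1)/t on [1/2, 1); 1/2 on [1, 3/2); …
strip the shared t-power: t on [0, 1/2); 2*t + 1 on [1/2, 1); t/2 on [1, 3/2); …
cuts at 1/2, 1, 3/2: linearity sums the 4 kernel integrals
∫ 1/t·t^(s-1) over [0, 1/2)
the [1/2, 1) slice contributes ∫ (2*t + 1)/t**2·t^(s-1) dt
the [1, 3/2) slice contributes ∫ 1/(2*t)·t^(s-1) dt
for t in [3/2, ∞): the term is ∫ t**(-5)·t^(s-1)

F(9/4) = 2**(3/4)*(-6534 + 1051*3**(1/4) + 7722*2**(1/4))/2970
F(11/4) = 2**(1/4)*(-2754 + 953*3**(3/4) + 3726*2**(3/4))/3402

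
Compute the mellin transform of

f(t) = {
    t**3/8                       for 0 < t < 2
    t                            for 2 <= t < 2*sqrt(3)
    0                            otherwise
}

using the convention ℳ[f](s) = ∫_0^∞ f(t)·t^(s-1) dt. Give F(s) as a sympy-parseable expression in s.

2**s*(3**(s/2 + 1/2)*(2*s + 6) - s - 5)/((s + 1)*(s + 3))
  Re(s) > -3

peel off the common scale on t: t**3 on [0, 1); 2*t on [1, sqrt(3))
strip the power substitution: t**(3/2) on [0, 1); 2*sqrt(t) on [1, 3)
breakpoints 2: one integral from each of the 2 segments
on [0, 2) integrate f = t**3/8 against the kernel
∫ t·t^(s-1) over [2, 2*sqrt(3))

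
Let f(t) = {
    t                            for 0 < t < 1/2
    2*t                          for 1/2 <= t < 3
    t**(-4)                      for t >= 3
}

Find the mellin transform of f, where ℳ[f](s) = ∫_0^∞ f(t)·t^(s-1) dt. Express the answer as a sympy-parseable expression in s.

(970*6**s*s - 3890*6**s - 81*s + 324)/(162*2**s*(s**2 - 3*s - 4))
  -1 < Re(s) < 4

breakpoints 1/2, 3: one integral from each of the 3 segments
for t in [0, 1/2): the term is ∫ t·t^(s-1)
on [1/2, 3): add ∫ 2*t·t^(s-1) dt
between 3 and ∞ the integrand is t**(-4)·t^(s-1)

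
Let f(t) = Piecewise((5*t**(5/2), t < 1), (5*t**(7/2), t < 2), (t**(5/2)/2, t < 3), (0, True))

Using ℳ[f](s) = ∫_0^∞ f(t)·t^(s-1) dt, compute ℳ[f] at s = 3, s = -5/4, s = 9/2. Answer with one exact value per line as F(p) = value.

F(3) = 20/143 + 243*sqrt(3)/11 + 6624*sqrt(2)/143
F(-5/4) = 6*3**(1/4)/5 + 16/9 + 364*2**(1/4)/45
F(9/2) = 17201/56

treat the 3 regions marked off by 1, 2 separately and sum
between 0 and 1 the integrand is 5*t**(5/2)·t^(s-1)
∫ 5*t**(7/2)·t^(s-1) over [1, 2)
∫ t**(5/2)/2·t^(s-1) over [2, 3)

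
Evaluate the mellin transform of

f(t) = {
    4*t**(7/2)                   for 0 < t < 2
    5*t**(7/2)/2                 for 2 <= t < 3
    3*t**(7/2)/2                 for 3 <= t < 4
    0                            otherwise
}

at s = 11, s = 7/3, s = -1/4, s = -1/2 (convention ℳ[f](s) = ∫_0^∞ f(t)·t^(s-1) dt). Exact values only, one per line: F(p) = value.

along the cuts 2, 3, ℳ[f](s) splits into 3 integrals
the [0, 2) slice contributes ∫ 4*t**(7/2)·t^(s-1) dt
between 2 and 3 the integrand is 5*t**(7/2)/2·t^(s-1)
∫ over [3, 4) of 3*t**(7/2)/2·t^(s-1) joins the sum

F(11) = 49152*sqrt(2)/29 + 9565938*sqrt(3)/29 + 1610612736/29
F(7/3) = 288*2**(5/6)/35 + 1458*3**(5/6)/35 + 18432*2**(2/3)/35
F(-1/4) = 48*2**(1/4)/13 + 108*3**(1/4)/13 + 384*sqrt(2)/13
F(-1/2) = 45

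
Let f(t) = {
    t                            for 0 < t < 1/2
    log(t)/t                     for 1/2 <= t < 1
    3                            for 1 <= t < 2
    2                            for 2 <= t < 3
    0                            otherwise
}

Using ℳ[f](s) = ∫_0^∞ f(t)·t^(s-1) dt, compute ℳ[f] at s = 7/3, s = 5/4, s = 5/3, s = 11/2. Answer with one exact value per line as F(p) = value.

F(7/3) = -207/112 + 3*2**(2/3)*log(2)/16 + 51*2**(2/3)/320 + 12*2**(1/3)/7 + 54*3**(1/3)/7
F(5/4) = 2**(3/4)*(-828*2**(1/4) + 72*sqrt(2) + 180*log(2) + 216*6**(1/4) + 725)/90
F(5/3) = -81/20 + 3*2**(1/3)*log(2)/4 + 75*2**(1/3)/64 + 6*2**(2/3)/5 + 18*3**(2/3)/5
F(11/2) = sqrt(2)*(-220480*sqrt(2) + 5148*log(2) + 4315123 + 32752512*sqrt(6))/741312

along the cuts 1/2, 1, 2, ℳ[f](s) splits into 4 integrals
the [0, 1/2) slice contributes ∫ t·t^(s-1) dt
on [1/2, 1): add ∫ log(t)/t·t^(s-1) dt
∫ 3·t^(s-1) over [1, 2)
∫ 2·t^(s-1) over [2, 3)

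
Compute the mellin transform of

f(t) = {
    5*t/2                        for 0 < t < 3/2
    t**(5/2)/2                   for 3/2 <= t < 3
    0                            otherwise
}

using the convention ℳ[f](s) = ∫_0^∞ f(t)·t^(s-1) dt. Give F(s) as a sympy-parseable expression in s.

(2*3**(s + 5/2)*(s + 1) + 5*(3/2)**(s + 1)*(2*s + 5) - 2*(3/2)**(s + 5/2)*(s + 1))/(2*(s + 1)*(2*s + 5))
  Re(s) > -1

decompose at 3/2; ℳ[f](s) sums the 2 pieces' integrals
piece [0, 3/2): integrate 5*t/2 against the kernel
∫ over [3/2, 3) of t**(5/2)/2·t^(s-1) joins the sum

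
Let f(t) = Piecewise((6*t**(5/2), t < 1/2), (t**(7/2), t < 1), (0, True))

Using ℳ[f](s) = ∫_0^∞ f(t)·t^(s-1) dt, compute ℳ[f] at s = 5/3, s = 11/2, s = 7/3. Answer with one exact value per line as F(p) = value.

linearity at 1/2 turns ℳ[f](s) into 2 summed integrals
segment 0 to 1/2 holds 6*t**(5/2); add its integral
segment 1/2 to 1 holds t**(7/2); add its integral

F(5/3) = 1041*2**(5/6)/24800 + 6/31
F(11/2) = 1049/9216
F(7/3) = 1173*2**(1/6)/32480 + 6/35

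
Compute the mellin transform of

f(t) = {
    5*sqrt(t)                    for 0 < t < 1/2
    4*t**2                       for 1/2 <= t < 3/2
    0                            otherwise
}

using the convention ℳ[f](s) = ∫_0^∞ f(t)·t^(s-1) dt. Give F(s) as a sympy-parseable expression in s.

(3**(s + 2)*(2*s + 1) - 2*s + 5*sqrt(2)*(s + 2) - 1)/(2**s*(s + 2)*(2*s + 1))
  Re(s) > -1/2

decompose at 1/2; ℳ[f](s) sums the 2 pieces' integrals
the [0, 1/2) slice contributes ∫ 5*sqrt(t)·t^(s-1) dt
for t in [1/2, 3/2): the term is ∫ 4*t**2·t^(s-1)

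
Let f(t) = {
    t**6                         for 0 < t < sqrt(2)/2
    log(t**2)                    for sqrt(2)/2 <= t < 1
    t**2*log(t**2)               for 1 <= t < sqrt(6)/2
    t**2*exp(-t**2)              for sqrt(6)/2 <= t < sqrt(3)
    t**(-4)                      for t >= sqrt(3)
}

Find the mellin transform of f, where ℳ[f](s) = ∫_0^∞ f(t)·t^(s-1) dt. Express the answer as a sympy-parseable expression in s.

(36*2**(s/2)*(s - 4)*(s + 2)**2*(s + 6)*(4*s - (s + 2)**2 + 4)*uppergamma(s/2 + 1, 3/2) - 36*2**(s/2)*(s - 4)*(s + 2)**2*(s + 6)*(4*s - (s + 2)**2 + 4)*uppergamma(s/2 + 1, 3) + 144*2**(s/2)*(s - 4)*(s + 2)**2*(s + 6) + 144*2**(s/2)*(s - 4)*(s + 6)*(4*s - (s + 2)**2 + 4) + 3**(s/2)*(s - 4)*(s + 2)*(s + 6)*(-108*log(2) + 108*log(3))*(4*s - (s + 2)**2 + 4) - 216*3**(s/2)*(s - 4)*(s + 6)*(4*s - (s + 2)**2 + 4) - 8*6**(s/2)*(s + 2)**2*(s + 6)*(4*s - (s + 2)**2 + 4) - 72*(s - 4)*(s + 2)**3*(s + 6)*log(2) - 144*(s - 4)*(s + 2)**2*(s + 6) + 144*(s - 4)*(s + 2)**2*(s + 6)*log(2) + 9*(s - 4)*(s + 2)**2*(4*s - (s + 2)**2 + 4))/(72*2**(s/2)*(s - 4)*(s + 2)**2*(s + 6)*(4*s - (s + 2)**2 + 4))
  -6 < Re(s) < 4

reversing the shared t-power: t**4 on [0, sqrt(2)/2); log(t**2)/t**2 on [sqrt(2)/2, 1); log(t**2) on [1, sqrt(6)/2); …
undo the power substitution: t**2 on [0, 1/2); log(t)/t on [1/2, 1); log(t) on [1, 3/2); …
integrate the 5 segments split at sqrt(2)/2, 1, sqrt(6)/2, sqrt(3), then add the results
∫ t**6·t^(s-1) over [0, sqrt(2)/2)
over [sqrt(2)/2, 1), the kernel integral of log(t**2) enters the sum
∫ over [1, sqrt(6)/2) of t**2*log(t**2)·t^(s-1) joins the sum
on [sqrt(6)/2, sqrt(3)): add ∫ t**2*exp(-t**2)·t^(s-1) dt
the [sqrt(3), ∞) slice contributes ∫ t**(-4)·t^(s-1) dt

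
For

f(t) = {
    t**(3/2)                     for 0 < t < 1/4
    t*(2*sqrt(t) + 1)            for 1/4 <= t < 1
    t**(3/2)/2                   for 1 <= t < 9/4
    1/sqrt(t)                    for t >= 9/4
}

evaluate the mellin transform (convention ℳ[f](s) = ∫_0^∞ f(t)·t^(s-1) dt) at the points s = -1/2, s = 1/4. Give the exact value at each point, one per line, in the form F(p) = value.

F(-1/2) = 275/72
F(1/4) = -19*sqrt(2)/140 + 58/35 + 305*sqrt(6)/168

reversing the shared t-power: sqrt(t) on [0, 1/4); 2*sqrt(t) + 1 on [1/4, 1); sqrt(t)/2 on [1, 9/4); …
strip the power substitution: t on [0, 1/2); 2*t + 1 on [1/2, 1); t/2 on [1, 3/2); …
split f at 1/4, 1, 9/4: ℳ[f](s) collects 4 kernel integrals
between 0 and 1/4 the integrand is t**(3/2)·t^(s-1)
on [1/4, 1) integrate f = t*(2*sqrt(t) + 1) against the kernel
segment 1 to 9/4 holds t**(3/2)/2; add its integral
∫ 1/sqrt(t)·t^(s-1) over [9/4, ∞)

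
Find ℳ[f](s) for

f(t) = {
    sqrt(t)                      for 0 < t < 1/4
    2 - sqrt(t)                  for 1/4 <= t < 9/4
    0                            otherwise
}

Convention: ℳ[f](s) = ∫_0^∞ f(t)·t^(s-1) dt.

(9**s*s + 2*9**s - 2*s - 2)/(4**s*s*(2*s + 1))
  Re(s) > -1/2

the power substitution comes off first: t on [0, 1/2); 2 - t on [1/2, 3/2)
integrate the 2 segments split at 1/4, then add the results
over [0, 1/4), the kernel integral of sqrt(t) enters the sum
over [1/4, 9/4), the kernel integral of (2 - sqrt(t)) enters the sum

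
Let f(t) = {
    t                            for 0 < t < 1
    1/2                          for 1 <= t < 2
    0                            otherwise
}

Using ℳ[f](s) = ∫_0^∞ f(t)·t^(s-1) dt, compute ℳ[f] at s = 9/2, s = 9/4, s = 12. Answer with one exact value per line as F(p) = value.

f breaks at 1 into 2 integrals to sum
[0, 1) adds the kernel integral of t
[1, 2) adds the kernel integral of 1/2

F(9/2) = 7/99 + 16*sqrt(2)/9
F(9/4) = 10/117 + 8*2**(1/4)/9
F(12) = 17753/104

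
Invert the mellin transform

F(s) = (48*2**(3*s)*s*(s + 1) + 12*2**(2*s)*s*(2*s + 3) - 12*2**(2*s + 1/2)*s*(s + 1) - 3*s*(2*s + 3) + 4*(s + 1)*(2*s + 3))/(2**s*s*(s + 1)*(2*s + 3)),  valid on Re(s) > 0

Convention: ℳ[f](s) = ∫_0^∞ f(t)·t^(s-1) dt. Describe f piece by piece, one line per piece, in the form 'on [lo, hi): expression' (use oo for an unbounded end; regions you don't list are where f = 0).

along the cuts 1/2, 2, ℳ[f](s) splits into 3 integrals
between 0 and 1/2 the integrand is 4·t^(s-1)
segment [1/2, 2) carries 6*t; integrate it
the [2, 4) slice contributes ∫ 3*t**(3/2)·t^(s-1) dt

on [0, 1/2): 4
on [1/2, 2): 6*t
on [2, 4): 3*t**(3/2)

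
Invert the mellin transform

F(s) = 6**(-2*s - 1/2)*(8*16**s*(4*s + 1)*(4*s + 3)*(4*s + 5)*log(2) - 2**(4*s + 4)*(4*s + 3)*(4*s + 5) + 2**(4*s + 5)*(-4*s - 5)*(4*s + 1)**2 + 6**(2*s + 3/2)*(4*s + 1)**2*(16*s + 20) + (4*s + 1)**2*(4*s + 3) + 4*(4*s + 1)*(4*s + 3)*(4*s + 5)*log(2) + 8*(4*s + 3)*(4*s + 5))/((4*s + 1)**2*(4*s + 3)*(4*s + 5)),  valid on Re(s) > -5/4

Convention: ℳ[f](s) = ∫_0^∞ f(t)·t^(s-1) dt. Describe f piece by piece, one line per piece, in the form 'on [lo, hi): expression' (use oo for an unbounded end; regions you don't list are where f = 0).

back out the power substitution: 9*t**(5/2) on [0, 1/6); sqrt(t)*log(3*t) on [1/6, 2/3); 6*t**(3/2) on [2/3, 1)
the shared t-power comes off first: 9*t**2 on [0, 1/6); log(3*t) on [1/6, 2/3); 6*t on [2/3, 1)
strip the common scale on t: t**2 on [0, 1/2); log(t) on [1/2, 2); 2*t on [2, 3)
slice at 1/36, 4/9, transform all 3 pieces, and sum them
the [0, 1/36) slice contributes ∫ 9*t**(5/4)·t^(s-1) dt
piece [1/36, 4/9): integrate t**(1/4)*log(3*sqrt(t)) against the kernel
on [4/9, 1) integrate f = 6*t**(3/4) against the kernel

on [0, 1/36): 9*t**(5/4)
on [1/36, 4/9): t**(1/4)*log(3*sqrt(t))
on [4/9, 1): 6*t**(3/4)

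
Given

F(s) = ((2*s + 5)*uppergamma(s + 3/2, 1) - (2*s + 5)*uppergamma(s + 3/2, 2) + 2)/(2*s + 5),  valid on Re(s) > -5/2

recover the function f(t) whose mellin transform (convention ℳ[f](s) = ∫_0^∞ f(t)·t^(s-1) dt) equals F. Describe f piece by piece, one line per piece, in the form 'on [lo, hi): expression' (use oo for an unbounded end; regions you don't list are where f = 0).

on [0, 1): t**(5/2)
on [1, 2): t**(3/2)*exp(-t)

strip the shared t-power: t**(3/2) on [0, 1); sqrt(t)*exp(-t) on [1, 2)
undo the shared t-power: t on [0, 1); exp(-t) on [1, 2)
along the cuts 1, ℳ[f](s) splits into 2 integrals
for t in [0, 1): the term is ∫ t**(5/2)·t^(s-1)
∫ over [1, 2) of t**(3/2)*exp(-t)·t^(s-1) joins the sum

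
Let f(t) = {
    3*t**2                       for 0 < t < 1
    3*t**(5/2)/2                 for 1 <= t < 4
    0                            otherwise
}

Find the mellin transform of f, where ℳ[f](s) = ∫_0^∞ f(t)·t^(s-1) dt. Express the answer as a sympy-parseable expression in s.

3*(32*2**(2*s)*(s + 2) + s + 3)/((s + 2)*(2*s + 5))
  Re(s) > -2

cuts at 1: linearity sums the 2 kernel integrals
on [0, 1): add ∫ 3*t**2·t^(s-1) dt
[1, 4) adds the kernel integral of 3*t**(5/2)/2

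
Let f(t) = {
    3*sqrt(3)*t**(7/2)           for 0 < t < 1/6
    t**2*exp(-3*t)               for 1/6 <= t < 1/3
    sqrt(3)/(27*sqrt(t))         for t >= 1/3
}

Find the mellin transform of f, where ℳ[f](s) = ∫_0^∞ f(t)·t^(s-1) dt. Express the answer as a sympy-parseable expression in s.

(8*2**s*(2*s - 1)*(2*s + 7)*uppergamma(s + 2, 1/2) - 8*2**s*(2*s - 1)*(2*s + 7)*uppergamma(s + 2, 1) - 16*2**s*(2*s + 7) + sqrt(2)*(2*s - 1))/(72*6**s*(2*s - 1)*(2*s + 7))
  -7/2 < Re(s) < 1/2

invert the shared t-power to get 3*sqrt(3)*t**(3/2) on [0, 1/6); exp(-3*t) on [1/6, 1/3); sqrt(3)/(27*t**(5/2)) on [1/3, ∞)
undo the common scale on t: t**(3/2) on [0, 1/2); exp(-t) on [1/2, 1); t**(-5/2) on [1, ∞)
integrate the 3 segments split at 1/6, 1/3, then add the results
on [0, 1/6) integrate f = 3*sqrt(3)*t**(7/2) against the kernel
∫ over [1/6, 1/3) of t**2*exp(-3*t)·t^(s-1) joins the sum
for t in [1/3, ∞): the term is ∫ sqrt(3)/(27*sqrt(t))·t^(s-1)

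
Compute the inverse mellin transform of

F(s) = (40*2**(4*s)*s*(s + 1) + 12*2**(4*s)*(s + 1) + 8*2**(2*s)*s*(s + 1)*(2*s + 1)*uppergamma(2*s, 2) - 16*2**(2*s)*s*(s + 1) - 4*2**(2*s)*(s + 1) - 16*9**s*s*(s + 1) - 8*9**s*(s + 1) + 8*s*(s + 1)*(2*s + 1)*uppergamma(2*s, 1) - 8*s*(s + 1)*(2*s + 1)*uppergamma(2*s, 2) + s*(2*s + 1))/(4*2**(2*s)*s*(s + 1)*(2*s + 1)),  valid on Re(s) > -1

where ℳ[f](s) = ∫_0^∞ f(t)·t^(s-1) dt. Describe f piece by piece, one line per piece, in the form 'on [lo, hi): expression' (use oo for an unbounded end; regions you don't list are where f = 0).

on [0, 1/4): t
on [1/4, 1): exp(-2*sqrt(t))
on [1, 9/4): sqrt(t) + 1
on [9/4, 4): sqrt(t) + 3
on [4, oo): exp(-sqrt(t))

invert the power substitution to get t**2 on [0, 1/2); exp(-2*t) on [1/2, 1); t + 1 on [1, 3/2); …
split f at 1/4, 1, 9/4, 4: ℳ[f](s) collects 5 kernel integrals
between 0 and 1/4 the integrand is t·t^(s-1)
for t in [1/4, 1): the term is ∫ exp(-2*sqrt(t))·t^(s-1)
the [1, 9/4) slice contributes ∫ (sqrt(t) + 1)·t^(s-1) dt
piece [9/4, 4): integrate (sqrt(t) + 3) against the kernel
for t in [4, ∞): the term is ∫ exp(-sqrt(t))·t^(s-1)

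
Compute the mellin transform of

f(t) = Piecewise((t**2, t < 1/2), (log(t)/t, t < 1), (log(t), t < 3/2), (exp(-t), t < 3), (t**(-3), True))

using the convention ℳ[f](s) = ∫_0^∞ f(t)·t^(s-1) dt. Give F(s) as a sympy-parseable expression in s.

f breaks at 1/2, 1, 3/2, 3 into 5 integrals to sum
for t in [0, 1/2): the term is ∫ t**2·t^(s-1)
on [1/2, 1) integrate f = log(t)/t against the kernel
on [1, 3/2): add ∫ log(t)·t^(s-1) dt
[3/2, 3) adds the kernel integral of exp(-t)
segment [3, ∞) carries t**(-3); integrate it

(108*2**s*s**2*(s - 3)*(s + 2)*(s**2 - 2*s + 1)*uppergamma(s, 3/2) - 108*2**s*s**2*(s - 3)*(s + 2)*(s**2 - 2*s + 1)*uppergamma(s, 3) - 108*2**s*s**2*(s - 3)*(s + 2) + 108*2**s*(s - 3)*(s + 2)*(s**2 - 2*s + 1) - 108*3**s*s*(s - 3)*(s + 2)*(s**2 - 2*s + 1)*log(2) + 108*3**s*s*(s - 3)*(s + 2)*(s**2 - 2*s + 1)*log(3) - 108*3**s*(s - 3)*(s + 2)*(s**2 - 2*s + 1) - 4*6**s*s**2*(s + 2)*(s**2 - 2*s + 1) + 216*s**3*(s - 3)*(s + 2)*log(2) - 216*s**2*(s - 3)*(s + 2)*log(2) + 216*s**2*(s - 3)*(s + 2) + 27*s**2*(s - 3)*(s**2 - 2*s + 1))/(108*2**s*s**2*(s - 3)*(s + 2)*(s**2 - 2*s + 1))
  -2 < Re(s) < 3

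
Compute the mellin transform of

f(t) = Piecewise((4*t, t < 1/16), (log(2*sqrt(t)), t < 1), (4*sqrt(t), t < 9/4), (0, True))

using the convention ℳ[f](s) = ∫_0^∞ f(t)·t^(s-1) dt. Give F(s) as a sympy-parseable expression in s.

peel off the power substitution: 4*t**2 on [0, 1/4); log(2*t) on [1/4, 1); 4*t on [1, 3/2)
reversing the common scale on t: t**2 on [0, 1/2); log(t) on [1/2, 2); 2*t on [2, 3)
f breaks at 1/16, 1 into 3 integrals to sum
over [0, 1/16), the kernel integral of 4*t enters the sum
on [1/16, 1): add ∫ log(2*sqrt(t))·t^(s-1) dt
∫ 4*sqrt(t)·t^(s-1) over [1, 9/4)

(-32*2**(4*s)*s**2*(s + 1) + 4*2**(4*s)*s*(s + 1)*(2*s + 1)*log(2) - 2*2**(4*s)*(s + 1)*(2*s + 1) + 48*6**(2*s)*s**2*(s + 1) + s**2*(2*s + 1) + 4*s*(s + 1)*(2*s + 1)*log(2) + 2*(s + 1)*(2*s + 1))/(4*2**(4*s)*s**2*(s + 1)*(2*s + 1))
  Re(s) > -1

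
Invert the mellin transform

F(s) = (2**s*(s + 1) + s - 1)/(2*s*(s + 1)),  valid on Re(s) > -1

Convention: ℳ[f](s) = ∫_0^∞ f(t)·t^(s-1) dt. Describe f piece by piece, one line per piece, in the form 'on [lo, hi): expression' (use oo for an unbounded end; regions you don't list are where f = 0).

on [0, 1): t
on [1, 2): 1/2

decompose at 1; ℳ[f](s) sums the 2 pieces' integrals
on [0, 1): add ∫ t·t^(s-1) dt
between 1 and 2 the integrand is 1/2·t^(s-1)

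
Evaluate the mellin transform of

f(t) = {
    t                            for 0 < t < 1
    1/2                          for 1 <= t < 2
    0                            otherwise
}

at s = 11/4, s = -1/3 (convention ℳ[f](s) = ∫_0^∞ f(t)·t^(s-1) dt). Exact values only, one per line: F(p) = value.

F(11/4) = 14/165 + 8*2**(3/4)/11
F(-1/3) = 3 - 3*2**(2/3)/4

treat the 2 regions marked off by 1 separately and sum
∫ t·t^(s-1) over [0, 1)
∫ 1/2·t^(s-1) over [1, 2)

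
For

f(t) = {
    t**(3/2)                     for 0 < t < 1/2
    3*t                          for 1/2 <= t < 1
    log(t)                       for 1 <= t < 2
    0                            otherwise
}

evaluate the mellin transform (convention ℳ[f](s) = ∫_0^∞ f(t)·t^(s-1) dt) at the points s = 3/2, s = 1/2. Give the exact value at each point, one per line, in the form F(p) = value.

along the cuts 1/2, 1, ℳ[f](s) splits into 3 integrals
∫ over [0, 1/2) of t**(3/2)·t^(s-1) joins the sum
[1/2, 1) adds the kernel integral of 3*t
on [1, 2) integrate f = log(t) against the kernel

F(3/2) = sqrt(2)*(-748 + 960*log(2) + 607*sqrt(2))/720
F(1/2) = sqrt(2)*(-72 + 32*log(2) + 49*sqrt(2))/16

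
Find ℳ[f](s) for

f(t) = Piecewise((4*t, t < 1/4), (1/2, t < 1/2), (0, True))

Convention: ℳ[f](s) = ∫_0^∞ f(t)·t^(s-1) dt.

(2**s*(s + 1) + s - 1)/(2*2**(2*s)*s*(s + 1))
  Re(s) > -1

back out the common scale on t: 2*t on [0, 1/2); 1/2 on [1/2, 1)
peel off the common scale on t: t on [0, 1); 1/2 on [1, 2)
f breaks at 1/4 into 2 integrals to sum
[0, 1/4) adds the kernel integral of 4*t
∫ 1/2·t^(s-1) over [1/4, 1/2)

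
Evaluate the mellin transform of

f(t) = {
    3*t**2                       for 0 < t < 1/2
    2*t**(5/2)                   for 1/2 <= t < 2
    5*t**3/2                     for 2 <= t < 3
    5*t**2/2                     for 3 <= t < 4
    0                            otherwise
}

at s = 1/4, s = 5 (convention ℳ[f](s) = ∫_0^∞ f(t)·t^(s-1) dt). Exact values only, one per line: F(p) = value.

slice at 1/2, 2, 3, transform all 4 pieces, and sum them
on [0, 1/2) integrate f = 3*t**2 against the kernel
on [1/2, 2) integrate f = 2*t**(5/2) against the kernel
piece [2, 3): integrate 5*t**3/2 against the kernel
over [3, 4), the kernel integral of 5*t**2/2 enters the sum

F(1/4) = -893*2**(1/4)/143 + 203*2**(3/4)/66 + 140*3**(1/4)/13 + 160*sqrt(2)/9
F(5) = 32767*sqrt(2)/960 + 6308443/896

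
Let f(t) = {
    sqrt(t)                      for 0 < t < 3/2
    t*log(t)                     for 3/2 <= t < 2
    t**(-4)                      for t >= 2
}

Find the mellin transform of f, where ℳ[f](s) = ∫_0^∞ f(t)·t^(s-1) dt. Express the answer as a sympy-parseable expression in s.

(-32*2**(2*s)*(s - 4)*(2*s + 1) + 3**s*s*(s - 4)*(2*s + 1)*(-24*log(3) + 24*log(2)) + 3**s*(s - 4)*(2*s + 1)*(-24*log(3) + 24*log(2)) + 24*3**s*(s - 4)*(2*s + 1) + 16*3**s*sqrt(6)*(s - 4)*(s**2 + 2*s + 1) + 32*4**s*s*(s - 4)*(2*s + 1)*log(2) + 32*4**s*(s - 4)*(2*s + 1)*log(2) - 4**s*(2*s + 1)*(s**2 + 2*s + 1))/(16*2**s*(s - 4)*(2*s + 1)*(s**2 + 2*s + 1))
  -1/2 < Re(s) < 4

integrate the 3 segments split at 3/2, 2, then add the results
∫ sqrt(t)·t^(s-1) over [0, 3/2)
piece [3/2, 2): integrate t*log(t) against the kernel
on [2, ∞) integrate f = t**(-4) against the kernel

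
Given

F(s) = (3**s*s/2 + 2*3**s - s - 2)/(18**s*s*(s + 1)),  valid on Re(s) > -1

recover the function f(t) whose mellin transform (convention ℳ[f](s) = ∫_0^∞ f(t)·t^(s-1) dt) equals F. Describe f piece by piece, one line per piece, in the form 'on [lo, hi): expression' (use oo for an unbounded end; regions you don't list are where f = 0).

on [0, 1/18): 9*t
on [1/18, 1/6): 2 - 9*t

remove the common scale on t first: 3*t on [0, 1/6); 2 - 3*t on [1/6, 1/2)
back out the common scale on t: t on [0, 1/2); 2 - t on [1/2, 3/2)
split f at 1/18: ℳ[f](s) collects 2 kernel integrals
piece [0, 1/18): integrate 9*t against the kernel
∫ over [1/18, 1/6) of (2 - 9*t)·t^(s-1) joins the sum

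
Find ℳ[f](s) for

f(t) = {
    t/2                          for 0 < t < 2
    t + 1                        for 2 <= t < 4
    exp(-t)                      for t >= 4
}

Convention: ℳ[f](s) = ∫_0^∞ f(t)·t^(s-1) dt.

2**s*(2**s*s*(s + 1)*uppergamma(s, 4) - 2*4**s*s - 4**s + 5*8**s*s + 8**s)/(4**s*s*(s + 1))
  Re(s) > -1

remove the common scale on t first: t on [0, 1); 2*t + 1 on [1, 2); exp(-2*t) on [2, ∞)
summing 3 kernel integrals split by 2, 4 yields ℳ[f](s)
piece [0, 2): integrate t/2 against the kernel
between 2 and 4 the integrand is (t + 1)·t^(s-1)
segment [4, ∞) carries exp(-t); integrate it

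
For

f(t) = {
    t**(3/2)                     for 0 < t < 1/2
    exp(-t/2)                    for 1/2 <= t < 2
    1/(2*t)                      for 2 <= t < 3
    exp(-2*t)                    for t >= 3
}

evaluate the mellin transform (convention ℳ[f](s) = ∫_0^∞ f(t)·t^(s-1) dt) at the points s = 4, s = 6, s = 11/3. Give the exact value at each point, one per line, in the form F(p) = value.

breakpoints 1/2, 2, 3: one integral from each of the 4 segments
on [0, 1/2) integrate f = t**(3/2) against the kernel
the [1/2, 2) slice contributes ∫ exp(-t/2)·t^(s-1) dt
for t in [2, 3): the term is ∫ 1/(2*t)·t^(s-1)
∫ over [3, ∞) of exp(-2*t)·t^(s-1) joins the sum

F(4) = -256*exp(-1) + sqrt(2)/352 + 183*exp(-6)/8 + 19/6 + 493*exp(-1/4)/4
F(6) = -20864*exp(-1) + sqrt(2)/1920 + 2697*exp(-6)/8 + 211/10 + 157781*exp(-1/4)/16
F(11/3) = -8*2**(2/3)*uppergamma(11/3, 1) - 3*2**(2/3)/4 + 3*2**(5/6)/992 + 2**(1/3)*uppergamma(11/3, 6)/16 + 27*3**(2/3)/16 + 8*2**(2/3)*uppergamma(11/3, 1/4)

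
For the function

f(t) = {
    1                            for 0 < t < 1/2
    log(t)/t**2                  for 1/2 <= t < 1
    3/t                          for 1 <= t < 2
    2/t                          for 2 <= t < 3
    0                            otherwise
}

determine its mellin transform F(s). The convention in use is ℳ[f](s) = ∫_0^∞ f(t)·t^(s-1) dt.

(3*2**(2*s)*s*(-2*s + (s - 1)**2 + 3) - 6*2**s*s*(s - 1) - 18*2**s*s*(-2*s + (s - 1)**2 + 3) + 4*6**s*s*(-2*s + (s - 1)**2 + 3) + 24*s*(s - 1)**2*log(2) - 24*s*(s - 1)*log(2) + 24*s*(s - 1) + 6*(s - 1)*(-2*s + (s - 1)**2 + 3))/(6*2**s*s*(s - 1)*(-2*s + (s - 1)**2 + 3))
  Re(s) > 0

invert the shared t-power to get t on [0, 1/2); log(t)/t on [1/2, 1); 3 on [1, 2); …
summing 4 kernel integrals split by 1/2, 1, 2 yields ℳ[f](s)
between 0 and 1/2 the integrand is 1·t^(s-1)
for t in [1/2, 1): the term is ∫ log(t)/t**2·t^(s-1)
for t in [1, 2): the term is ∫ 3/t·t^(s-1)
on [2, 3): add ∫ 2/t·t^(s-1) dt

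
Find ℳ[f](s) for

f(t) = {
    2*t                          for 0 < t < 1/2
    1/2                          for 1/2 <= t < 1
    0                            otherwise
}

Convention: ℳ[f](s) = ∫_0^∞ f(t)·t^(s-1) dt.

(2**s*(s + 1) + s - 1)/(2*2**s*s*(s + 1))
  Re(s) > -1

the common scale on t comes off first: t on [0, 1); 1/2 on [1, 2)
along the cuts 1/2, ℳ[f](s) splits into 2 integrals
∫ over [0, 1/2) of 2*t·t^(s-1) joins the sum
∫ over [1/2, 1) of 1/2·t^(s-1) joins the sum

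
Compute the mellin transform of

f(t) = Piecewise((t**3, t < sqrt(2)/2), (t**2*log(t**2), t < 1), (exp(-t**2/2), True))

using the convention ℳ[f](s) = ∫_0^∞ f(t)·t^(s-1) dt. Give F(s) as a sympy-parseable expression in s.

back out the power substitution: t**(3/2) on [0, 1/2); t*log(t) on [1/2, 1); exp(-t/2) on [1, ∞)
along the cuts sqrt(2)/2, 1, ℳ[f](s) splits into 3 integrals
∫ over [0, sqrt(2)/2) of t**3·t^(s-1) joins the sum
∫ over [sqrt(2)/2, 1) of t**2*log(t**2)·t^(s-1) joins the sum
piece [1, ∞): integrate exp(-t**2/2) against the kernel

(-2*2**(s/2)*(s + 3) + 2*2**s*(s + 3)*(s**2/4 + s + 1)*uppergamma(s/2, 1/2) + s*(s + 3)*log(2)/2 + s + (s + 3)*log(2) + sqrt(2)*(s**2/4 + s + 1) + 3)/(4*2**(s/2)*(s + 3)*(s**2/4 + s + 1))
  Re(s) > -3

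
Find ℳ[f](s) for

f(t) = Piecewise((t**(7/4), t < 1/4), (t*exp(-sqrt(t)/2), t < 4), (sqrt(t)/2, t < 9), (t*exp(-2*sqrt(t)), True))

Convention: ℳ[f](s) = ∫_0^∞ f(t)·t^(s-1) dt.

back out the power substitution: t**(7/2) on [0, 1/2); t**2*exp(-t/2) on [1/2, 2); t/2 on [2, 3); …
remove the shared t-power first: t**(3/2) on [0, 1/2); exp(-t/2) on [1/2, 2); 1/(2*t) on [2, 3); …
split f at 1/4, 4, 9: ℳ[f](s) collects 4 kernel integrals
for t in [0, 1/4): the term is ∫ t**(7/4)·t^(s-1)
between 1/4 and 4 the integrand is t*exp(-sqrt(t)/2)·t^(s-1)
on [4, 9): add ∫ sqrt(t)/2·t^(s-1) dt
∫ over [9, ∞) of t*exp(-2*sqrt(t))·t^(s-1) joins the sum

(36**s*(2*s + 1)*(4*s + 7)*uppergamma(2*s + 2, 6)/2 + sqrt(2)*36**s*(2*s + 1)/4 + 8*576**s*(2*s + 1)*(4*s + 7)*uppergamma(2*s + 2, 1/4) - 8*576**s*(2*s + 1)*(4*s + 7)*uppergamma(2*s + 2, 1) - 2*576**s*(4*s + 7) + 3*6**(4*s)*(4*s + 7))/(144**s*(2*s + 1)*(4*s + 7))
  Re(s) > -7/4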